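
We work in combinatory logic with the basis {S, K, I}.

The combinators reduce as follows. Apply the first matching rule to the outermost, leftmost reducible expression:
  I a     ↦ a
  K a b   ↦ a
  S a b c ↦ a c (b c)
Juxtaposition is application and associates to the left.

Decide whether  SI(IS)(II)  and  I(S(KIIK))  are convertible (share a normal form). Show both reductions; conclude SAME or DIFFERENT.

Answer: DIFFERENT — A ⇓ SI, B ⇓ SK

Reduction:
Term A:
  start: SI(IS)(II)
  →1  I(II)(IS(II))
  →2  II(IS(II))
  →3  I(IS(II))
  →4  IS(II)
  →5  S(II)
  →6  SI

Term B:
  start: I(S(KIIK))
  →1  S(KIIK)
  →2  S(IK)
  →3  SK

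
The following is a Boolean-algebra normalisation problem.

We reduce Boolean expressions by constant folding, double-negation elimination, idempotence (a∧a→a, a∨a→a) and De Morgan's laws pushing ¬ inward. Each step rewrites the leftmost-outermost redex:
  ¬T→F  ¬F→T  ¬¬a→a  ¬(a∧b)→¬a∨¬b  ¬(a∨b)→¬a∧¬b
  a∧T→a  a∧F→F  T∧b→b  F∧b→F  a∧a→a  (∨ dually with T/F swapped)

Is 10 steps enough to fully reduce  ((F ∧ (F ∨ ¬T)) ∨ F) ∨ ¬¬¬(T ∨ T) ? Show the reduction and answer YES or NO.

Answer: YES — reaches normal form F in 7 ≤ 10 steps

Reduction:
  start: ((F ∧ (F ∨ ¬T)) ∨ F) ∨ ¬¬¬(T ∨ T)
  [1] (F ∧ (F ∨ ¬T)) ∨ ¬¬¬(T ∨ T)
  [2] F ∨ ¬¬¬(T ∨ T)
  [3] ¬¬¬(T ∨ T)
  [4] ¬(T ∨ T)
  [5] ¬T ∧ ¬T
  [6] ¬T
  [7] F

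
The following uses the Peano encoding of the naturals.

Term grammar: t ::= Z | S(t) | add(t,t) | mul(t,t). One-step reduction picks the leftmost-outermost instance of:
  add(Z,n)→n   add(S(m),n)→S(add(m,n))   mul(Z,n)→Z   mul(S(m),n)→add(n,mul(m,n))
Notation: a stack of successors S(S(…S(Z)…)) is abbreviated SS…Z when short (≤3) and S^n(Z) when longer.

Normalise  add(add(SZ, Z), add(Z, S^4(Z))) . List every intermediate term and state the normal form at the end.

Answer: normal form = S^5(Z)  (in 5 steps)

Derivation:
  start: add(add(SZ, Z), add(Z, S^4(Z)))
  [1] add(S(add(Z, Z)), add(Z, S^4(Z)))
  [2] S(add(add(Z, Z), add(Z, S^4(Z))))
  [3] S(add(Z, add(Z, S^4(Z))))
  [4] S(add(Z, S^4(Z)))
  [5] S^5(Z)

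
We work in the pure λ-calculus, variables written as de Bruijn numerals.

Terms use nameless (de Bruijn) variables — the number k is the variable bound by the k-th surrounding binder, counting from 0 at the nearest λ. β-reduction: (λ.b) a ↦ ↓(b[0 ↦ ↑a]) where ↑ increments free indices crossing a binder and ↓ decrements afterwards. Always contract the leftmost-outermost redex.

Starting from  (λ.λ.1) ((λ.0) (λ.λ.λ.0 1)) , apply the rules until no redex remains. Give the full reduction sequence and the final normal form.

Answer: normal form = λ.λ.λ.λ.0 1  (in 2 steps)

Reduction:
  start: (λ.λ.1) ((λ.0) (λ.λ.λ.0 1))
  [1] λ.(λ.0) (λ.λ.λ.0 1)
  [2] λ.λ.λ.λ.0 1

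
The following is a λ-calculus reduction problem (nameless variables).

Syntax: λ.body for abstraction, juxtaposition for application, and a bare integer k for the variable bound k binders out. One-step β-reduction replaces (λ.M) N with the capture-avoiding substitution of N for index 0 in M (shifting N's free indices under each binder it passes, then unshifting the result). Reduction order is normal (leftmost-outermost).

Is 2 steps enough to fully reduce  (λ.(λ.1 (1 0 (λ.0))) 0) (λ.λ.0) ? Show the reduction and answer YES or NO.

Answer: NO — after 2 steps the term is (λ.λ.0) ((λ.λ.0) (λ.λ.0) (λ.0)), not yet normal

Derivation:
  start: (λ.(λ.1 (1 0 (λ.0))) 0) (λ.λ.0)
  [1] (λ.(λ.λ.0) ((λ.λ.0) 0 (λ.0))) (λ.λ.0)
  [2] (λ.λ.0) ((λ.λ.0) (λ.λ.0) (λ.0))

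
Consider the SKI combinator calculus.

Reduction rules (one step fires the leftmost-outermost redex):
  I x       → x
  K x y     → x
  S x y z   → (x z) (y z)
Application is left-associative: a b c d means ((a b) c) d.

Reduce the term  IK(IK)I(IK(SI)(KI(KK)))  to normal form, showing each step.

Answer: normal form = K(SI)  (in 5 steps)

Working:
  start: IK(IK)I(IK(SI)(KI(KK)))
  [1] K(IK)I(IK(SI)(KI(KK)))
  [2] IK(IK(SI)(KI(KK)))
  [3] K(IK(SI)(KI(KK)))
  [4] K(K(SI)(KI(KK)))
  [5] K(SI)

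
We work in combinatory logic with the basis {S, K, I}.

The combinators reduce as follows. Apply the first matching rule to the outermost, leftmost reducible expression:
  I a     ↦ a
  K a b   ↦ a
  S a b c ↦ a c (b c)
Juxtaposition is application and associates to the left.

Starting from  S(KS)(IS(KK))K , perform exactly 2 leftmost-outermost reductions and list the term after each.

Answer: after 2 steps: S(IS(KK)K)

Working:
  start: S(KS)(IS(KK))K
  step 1: KSK(IS(KK)K)
  step 2: S(IS(KK)K)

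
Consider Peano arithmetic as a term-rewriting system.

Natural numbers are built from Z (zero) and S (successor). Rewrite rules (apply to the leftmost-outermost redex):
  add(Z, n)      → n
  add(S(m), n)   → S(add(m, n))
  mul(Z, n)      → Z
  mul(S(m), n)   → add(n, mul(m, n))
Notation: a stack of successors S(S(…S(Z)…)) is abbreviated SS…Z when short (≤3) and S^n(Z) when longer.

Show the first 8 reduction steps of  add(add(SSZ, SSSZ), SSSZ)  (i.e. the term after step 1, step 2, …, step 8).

Answer: after 8 steps: S(S(S(S(S(add(Z, SSSZ))))))

Working:
  start: add(add(SSZ, SSSZ), SSSZ)
  [1] add(S(add(SZ, SSSZ)), SSSZ)
  [2] S(add(add(SZ, SSSZ), SSSZ))
  [3] S(add(S(add(Z, SSSZ)), SSSZ))
  [4] S(S(add(add(Z, SSSZ), SSSZ)))
  [5] S(S(add(SSSZ, SSSZ)))
  [6] S(S(S(add(SSZ, SSSZ))))
  [7] S(S(S(S(add(SZ, SSSZ)))))
  [8] S(S(S(S(S(add(Z, SSSZ))))))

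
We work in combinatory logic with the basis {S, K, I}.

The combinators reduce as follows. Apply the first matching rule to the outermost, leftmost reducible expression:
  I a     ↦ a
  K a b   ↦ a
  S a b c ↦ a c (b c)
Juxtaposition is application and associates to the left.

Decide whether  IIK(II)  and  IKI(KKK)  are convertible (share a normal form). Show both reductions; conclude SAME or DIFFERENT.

Answer: DIFFERENT — A ⇓ KI, B ⇓ I

Derivation:
Term A:
  start: IIK(II)
  step 1: IK(II)
  step 2: K(II)
  step 3: KI

Term B:
  start: IKI(KKK)
  step 1: KI(KKK)
  step 2: I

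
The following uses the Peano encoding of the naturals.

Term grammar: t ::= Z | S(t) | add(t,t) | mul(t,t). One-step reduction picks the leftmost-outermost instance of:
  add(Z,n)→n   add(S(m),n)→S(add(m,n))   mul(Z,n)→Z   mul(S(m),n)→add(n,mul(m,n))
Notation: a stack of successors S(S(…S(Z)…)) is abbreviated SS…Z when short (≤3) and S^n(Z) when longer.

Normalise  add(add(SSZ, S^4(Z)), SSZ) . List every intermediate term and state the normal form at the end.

  start: add(add(SSZ, S^4(Z)), SSZ)
  [1] add(S(add(SZ, S^4(Z))), SSZ)
  [2] S(add(add(SZ, S^4(Z)), SSZ))
  [3] S(add(S(add(Z, S^4(Z))), SSZ))
  [4] S(S(add(add(Z, S^4(Z)), SSZ)))
  [5] S(S(add(S^4(Z), SSZ)))
  [6] S(S(S(add(SSSZ, SSZ))))
  [7] S(S(S(S(add(SSZ, SSZ)))))
  [8] S(S(S(S(S(add(SZ, SSZ))))))
  [9] S(S(S(S(S(S(add(Z, SSZ)))))))
  [10] S^8(Z)

Answer: normal form = S^8(Z)  (in 10 steps)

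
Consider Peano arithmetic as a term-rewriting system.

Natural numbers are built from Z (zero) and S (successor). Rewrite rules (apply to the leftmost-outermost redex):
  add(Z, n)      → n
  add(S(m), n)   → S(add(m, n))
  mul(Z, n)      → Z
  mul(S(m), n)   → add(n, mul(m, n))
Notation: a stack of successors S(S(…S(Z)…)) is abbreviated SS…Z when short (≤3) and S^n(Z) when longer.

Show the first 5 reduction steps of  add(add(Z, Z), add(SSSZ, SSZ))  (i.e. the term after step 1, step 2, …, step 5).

Answer: after 5 steps: S(S(S(add(Z, SSZ))))

Reduction:
  start: add(add(Z, Z), add(SSSZ, SSZ))
  [1] add(Z, add(SSSZ, SSZ))
  [2] add(SSSZ, SSZ)
  [3] S(add(SSZ, SSZ))
  [4] S(S(add(SZ, SSZ)))
  [5] S(S(S(add(Z, SSZ))))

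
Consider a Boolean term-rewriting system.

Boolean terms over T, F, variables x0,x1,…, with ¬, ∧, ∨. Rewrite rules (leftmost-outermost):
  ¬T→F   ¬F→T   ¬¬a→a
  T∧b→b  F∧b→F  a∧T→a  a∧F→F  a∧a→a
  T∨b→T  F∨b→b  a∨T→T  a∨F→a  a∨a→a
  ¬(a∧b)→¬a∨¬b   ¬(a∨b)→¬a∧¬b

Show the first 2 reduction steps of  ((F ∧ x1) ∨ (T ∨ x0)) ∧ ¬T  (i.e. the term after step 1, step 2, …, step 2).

  start: ((F ∧ x1) ∨ (T ∨ x0)) ∧ ¬T
  [1] (F ∨ (T ∨ x0)) ∧ ¬T
  [2] (T ∨ x0) ∧ ¬T

Answer: after 2 steps: (T ∨ x0) ∧ ¬T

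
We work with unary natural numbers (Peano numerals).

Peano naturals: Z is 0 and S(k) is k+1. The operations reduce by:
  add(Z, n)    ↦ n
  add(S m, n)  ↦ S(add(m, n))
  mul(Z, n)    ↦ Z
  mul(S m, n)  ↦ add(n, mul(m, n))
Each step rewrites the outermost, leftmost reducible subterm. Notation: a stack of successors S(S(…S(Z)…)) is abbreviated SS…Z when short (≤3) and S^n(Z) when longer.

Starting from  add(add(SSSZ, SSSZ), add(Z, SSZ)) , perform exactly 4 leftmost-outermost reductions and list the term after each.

Answer: after 4 steps: S(S(add(add(SZ, SSSZ), add(Z, SSZ))))

Derivation:
  start: add(add(SSSZ, SSSZ), add(Z, SSZ))
  [1] add(S(add(SSZ, SSSZ)), add(Z, SSZ))
  [2] S(add(add(SSZ, SSSZ), add(Z, SSZ)))
  [3] S(add(S(add(SZ, SSSZ)), add(Z, SSZ)))
  [4] S(S(add(add(SZ, SSSZ), add(Z, SSZ))))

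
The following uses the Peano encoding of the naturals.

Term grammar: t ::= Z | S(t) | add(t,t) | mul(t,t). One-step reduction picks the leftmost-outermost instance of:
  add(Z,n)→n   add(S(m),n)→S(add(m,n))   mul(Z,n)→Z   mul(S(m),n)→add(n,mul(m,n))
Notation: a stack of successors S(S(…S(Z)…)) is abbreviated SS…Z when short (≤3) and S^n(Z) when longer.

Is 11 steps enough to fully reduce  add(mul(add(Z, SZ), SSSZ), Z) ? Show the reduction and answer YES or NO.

Answer: YES — reaches normal form SSSZ in 11 ≤ 11 steps

Working:
  start: add(mul(add(Z, SZ), SSSZ), Z)
  →1  add(mul(SZ, SSSZ), Z)
  →2  add(add(SSSZ, mul(Z, SSSZ)), Z)
  →3  add(S(add(SSZ, mul(Z, SSSZ))), Z)
  →4  S(add(add(SSZ, mul(Z, SSSZ)), Z))
  →5  S(add(S(add(SZ, mul(Z, SSSZ))), Z))
  →6  S(S(add(add(SZ, mul(Z, SSSZ)), Z)))
  →7  S(S(add(S(add(Z, mul(Z, SSSZ))), Z)))
  →8  S(S(S(add(add(Z, mul(Z, SSSZ)), Z))))
  →9  S(S(S(add(mul(Z, SSSZ), Z))))
  →10  S(S(S(add(Z, Z))))
  →11  SSSZ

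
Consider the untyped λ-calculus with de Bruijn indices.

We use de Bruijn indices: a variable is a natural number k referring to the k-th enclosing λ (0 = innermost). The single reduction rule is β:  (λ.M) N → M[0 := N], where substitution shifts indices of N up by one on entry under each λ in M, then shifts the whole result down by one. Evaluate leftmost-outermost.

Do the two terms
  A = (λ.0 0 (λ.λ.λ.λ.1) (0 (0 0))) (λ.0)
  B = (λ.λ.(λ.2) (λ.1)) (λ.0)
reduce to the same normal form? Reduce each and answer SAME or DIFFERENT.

Answer: DIFFERENT — A ⇓ λ.λ.λ.1, B ⇓ λ.λ.0

Derivation:
Term A:
  start: (λ.0 0 (λ.λ.λ.λ.1) (0 (0 0))) (λ.0)
  step 1: (λ.0) (λ.0) (λ.λ.λ.λ.1) ((λ.0) ((λ.0) (λ.0)))
  step 2: (λ.0) (λ.λ.λ.λ.1) ((λ.0) ((λ.0) (λ.0)))
  step 3: (λ.λ.λ.λ.1) ((λ.0) ((λ.0) (λ.0)))
  step 4: λ.λ.λ.1

Term B:
  start: (λ.λ.(λ.2) (λ.1)) (λ.0)
  step 1: λ.(λ.λ.0) (λ.1)
  step 2: λ.λ.0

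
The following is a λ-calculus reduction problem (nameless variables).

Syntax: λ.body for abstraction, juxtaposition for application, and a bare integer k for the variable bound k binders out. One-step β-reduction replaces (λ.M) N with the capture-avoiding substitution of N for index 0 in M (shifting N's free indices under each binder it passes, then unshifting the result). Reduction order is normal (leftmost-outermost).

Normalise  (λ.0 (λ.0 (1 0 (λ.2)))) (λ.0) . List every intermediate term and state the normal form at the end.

Answer: normal form = λ.0 (0 (λ.λ.0))  (in 3 steps)

Derivation:
  start: (λ.0 (λ.0 (1 0 (λ.2)))) (λ.0)
  →1  (λ.0) (λ.0 ((λ.0) 0 (λ.λ.0)))
  →2  λ.0 ((λ.0) 0 (λ.λ.0))
  →3  λ.0 (0 (λ.λ.0))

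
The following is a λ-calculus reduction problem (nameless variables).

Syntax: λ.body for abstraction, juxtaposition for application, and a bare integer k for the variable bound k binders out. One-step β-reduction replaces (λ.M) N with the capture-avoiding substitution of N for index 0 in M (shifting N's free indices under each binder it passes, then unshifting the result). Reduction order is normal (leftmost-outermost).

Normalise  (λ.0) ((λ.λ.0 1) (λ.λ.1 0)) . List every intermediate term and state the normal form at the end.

Answer: normal form = λ.0 (λ.λ.1 0)  (in 2 steps)

Derivation:
  start: (λ.0) ((λ.λ.0 1) (λ.λ.1 0))
  [1] (λ.λ.0 1) (λ.λ.1 0)
  [2] λ.0 (λ.λ.1 0)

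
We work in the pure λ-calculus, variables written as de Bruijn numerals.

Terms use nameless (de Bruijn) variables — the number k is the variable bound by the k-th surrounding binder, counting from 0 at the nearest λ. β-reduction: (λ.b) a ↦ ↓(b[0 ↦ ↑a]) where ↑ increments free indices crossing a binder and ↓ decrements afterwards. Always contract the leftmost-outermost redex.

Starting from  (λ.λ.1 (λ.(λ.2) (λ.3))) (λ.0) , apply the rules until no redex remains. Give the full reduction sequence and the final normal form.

Answer: normal form = λ.λ.1  (in 3 steps)

Working:
  start: (λ.λ.1 (λ.(λ.2) (λ.3))) (λ.0)
  →1  λ.(λ.0) (λ.(λ.2) (λ.λ.0))
  →2  λ.λ.(λ.2) (λ.λ.0)
  →3  λ.λ.1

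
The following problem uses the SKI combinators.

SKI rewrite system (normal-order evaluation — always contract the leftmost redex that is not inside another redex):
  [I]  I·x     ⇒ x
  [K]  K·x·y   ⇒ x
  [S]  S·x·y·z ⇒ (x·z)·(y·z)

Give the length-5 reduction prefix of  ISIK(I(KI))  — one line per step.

  start: ISIK(I(KI))
  →1  SIK(I(KI))
  →2  I(I(KI))(K(I(KI)))
  →3  I(KI)(K(I(KI)))
  →4  KI(K(I(KI)))
  →5  I

Answer: after 5 steps: I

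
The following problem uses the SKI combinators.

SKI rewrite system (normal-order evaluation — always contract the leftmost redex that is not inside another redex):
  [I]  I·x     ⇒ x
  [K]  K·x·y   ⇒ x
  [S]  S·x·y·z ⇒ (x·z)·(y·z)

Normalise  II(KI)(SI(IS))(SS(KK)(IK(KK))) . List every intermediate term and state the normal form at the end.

Answer: normal form = S(K(KK))K  (in 7 steps)

Working:
  start: II(KI)(SI(IS))(SS(KK)(IK(KK)))
  →1  I(KI)(SI(IS))(SS(KK)(IK(KK)))
  →2  KI(SI(IS))(SS(KK)(IK(KK)))
  →3  I(SS(KK)(IK(KK)))
  →4  SS(KK)(IK(KK))
  →5  S(IK(KK))(KK(IK(KK)))
  →6  S(K(KK))(KK(IK(KK)))
  →7  S(K(KK))K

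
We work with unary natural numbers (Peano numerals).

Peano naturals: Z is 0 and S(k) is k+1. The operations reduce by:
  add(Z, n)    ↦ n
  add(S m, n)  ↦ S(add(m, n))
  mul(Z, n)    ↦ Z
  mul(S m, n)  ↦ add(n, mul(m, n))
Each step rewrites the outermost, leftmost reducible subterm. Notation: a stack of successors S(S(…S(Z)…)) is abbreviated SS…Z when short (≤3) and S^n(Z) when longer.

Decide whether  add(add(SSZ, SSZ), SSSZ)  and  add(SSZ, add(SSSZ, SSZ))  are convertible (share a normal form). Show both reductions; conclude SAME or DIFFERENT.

Term A:
  start: add(add(SSZ, SSZ), SSSZ)
  [1] add(S(add(SZ, SSZ)), SSSZ)
  [2] S(add(add(SZ, SSZ), SSSZ))
  [3] S(add(S(add(Z, SSZ)), SSSZ))
  [4] S(S(add(add(Z, SSZ), SSSZ)))
  [5] S(S(add(SSZ, SSSZ)))
  [6] S(S(S(add(SZ, SSSZ))))
  [7] S(S(S(S(add(Z, SSSZ)))))
  [8] S^7(Z)

Term B:
  start: add(SSZ, add(SSSZ, SSZ))
  [1] S(add(SZ, add(SSSZ, SSZ)))
  [2] S(S(add(Z, add(SSSZ, SSZ))))
  [3] S(S(add(SSSZ, SSZ)))
  [4] S(S(S(add(SSZ, SSZ))))
  [5] S(S(S(S(add(SZ, SSZ)))))
  [6] S(S(S(S(S(add(Z, SSZ))))))
  [7] S^7(Z)

Answer: SAME — A ⇓ S^7(Z), B ⇓ S^7(Z)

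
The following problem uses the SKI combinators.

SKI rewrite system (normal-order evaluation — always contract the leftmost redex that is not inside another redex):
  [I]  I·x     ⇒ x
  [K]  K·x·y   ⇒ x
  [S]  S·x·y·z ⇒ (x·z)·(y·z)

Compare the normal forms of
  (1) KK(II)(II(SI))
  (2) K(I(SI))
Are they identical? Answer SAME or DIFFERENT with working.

Answer: SAME — A ⇓ K(SI), B ⇓ K(SI)

Working:
Term A:
  start: KK(II)(II(SI))
  →1  K(II(SI))
  →2  K(I(SI))
  →3  K(SI)

Term B:
  start: K(I(SI))
  →1  K(SI)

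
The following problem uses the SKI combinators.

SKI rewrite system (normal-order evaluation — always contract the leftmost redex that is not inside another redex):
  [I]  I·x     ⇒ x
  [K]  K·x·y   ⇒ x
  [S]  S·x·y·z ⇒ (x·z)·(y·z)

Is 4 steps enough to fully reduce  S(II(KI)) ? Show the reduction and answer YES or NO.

Answer: YES — reaches normal form S(KI) in 2 ≤ 4 steps

Derivation:
  start: S(II(KI))
  step 1: S(I(KI))
  step 2: S(KI)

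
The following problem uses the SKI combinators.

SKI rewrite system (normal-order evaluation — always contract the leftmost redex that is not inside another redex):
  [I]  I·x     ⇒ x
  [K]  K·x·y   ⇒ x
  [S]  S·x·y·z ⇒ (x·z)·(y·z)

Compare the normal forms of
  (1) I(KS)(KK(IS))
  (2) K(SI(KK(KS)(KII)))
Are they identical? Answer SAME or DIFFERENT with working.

Answer: DIFFERENT — A ⇓ S, B ⇓ K(SI(KI))

Derivation:
Term A:
  start: I(KS)(KK(IS))
  →1  KS(KK(IS))
  →2  S

Term B:
  start: K(SI(KK(KS)(KII)))
  →1  K(SI(K(KII)))
  →2  K(SI(KI))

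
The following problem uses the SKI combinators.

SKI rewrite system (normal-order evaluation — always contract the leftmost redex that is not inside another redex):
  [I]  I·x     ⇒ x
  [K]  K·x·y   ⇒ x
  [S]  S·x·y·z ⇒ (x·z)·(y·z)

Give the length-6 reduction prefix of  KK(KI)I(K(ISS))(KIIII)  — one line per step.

Answer: after 6 steps: I

Derivation:
  start: KK(KI)I(K(ISS))(KIIII)
  step 1: KI(K(ISS))(KIIII)
  step 2: I(KIIII)
  step 3: KIIII
  step 4: III
  step 5: II
  step 6: I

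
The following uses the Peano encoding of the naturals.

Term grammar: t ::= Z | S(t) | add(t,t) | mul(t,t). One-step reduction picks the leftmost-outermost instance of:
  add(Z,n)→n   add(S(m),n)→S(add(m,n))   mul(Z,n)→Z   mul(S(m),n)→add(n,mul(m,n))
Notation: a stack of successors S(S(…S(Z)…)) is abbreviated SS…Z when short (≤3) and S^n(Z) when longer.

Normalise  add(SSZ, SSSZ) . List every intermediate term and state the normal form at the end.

Answer: normal form = S^5(Z)  (in 3 steps)

Working:
  start: add(SSZ, SSSZ)
  step 1: S(add(SZ, SSSZ))
  step 2: S(S(add(Z, SSSZ)))
  step 3: S^5(Z)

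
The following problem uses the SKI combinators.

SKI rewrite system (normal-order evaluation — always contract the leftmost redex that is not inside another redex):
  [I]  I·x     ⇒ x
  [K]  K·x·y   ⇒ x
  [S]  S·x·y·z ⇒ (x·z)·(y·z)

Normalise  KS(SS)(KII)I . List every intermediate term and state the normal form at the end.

Answer: normal form = SII  (in 2 steps)

Derivation:
  start: KS(SS)(KII)I
  [1] S(KII)I
  [2] SII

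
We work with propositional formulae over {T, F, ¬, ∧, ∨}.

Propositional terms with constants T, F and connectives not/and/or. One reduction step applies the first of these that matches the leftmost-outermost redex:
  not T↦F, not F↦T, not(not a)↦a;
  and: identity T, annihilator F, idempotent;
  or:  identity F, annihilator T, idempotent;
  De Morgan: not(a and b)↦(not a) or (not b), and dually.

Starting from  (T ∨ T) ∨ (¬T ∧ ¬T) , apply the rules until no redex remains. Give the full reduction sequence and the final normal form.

  start: (T ∨ T) ∨ (¬T ∧ ¬T)
  [1] T ∨ (¬T ∧ ¬T)
  [2] T

Answer: normal form = T  (in 2 steps)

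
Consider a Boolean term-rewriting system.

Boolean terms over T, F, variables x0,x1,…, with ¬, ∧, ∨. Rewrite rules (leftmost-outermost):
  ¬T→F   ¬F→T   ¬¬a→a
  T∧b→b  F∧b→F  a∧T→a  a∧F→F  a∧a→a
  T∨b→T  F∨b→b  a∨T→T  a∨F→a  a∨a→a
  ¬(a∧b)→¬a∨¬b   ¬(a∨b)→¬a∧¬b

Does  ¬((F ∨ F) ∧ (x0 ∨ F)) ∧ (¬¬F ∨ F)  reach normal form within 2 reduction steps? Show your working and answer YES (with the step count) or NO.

  start: ¬((F ∨ F) ∧ (x0 ∨ F)) ∧ (¬¬F ∨ F)
  [1] (¬(F ∨ F) ∨ ¬(x0 ∨ F)) ∧ (¬¬F ∨ F)
  [2] ((¬F ∧ ¬F) ∨ ¬(x0 ∨ F)) ∧ (¬¬F ∨ F)

Answer: NO — after 2 steps the term is ((¬F ∧ ¬F) ∨ ¬(x0 ∨ F)) ∧ (¬¬F ∨ F), not yet normal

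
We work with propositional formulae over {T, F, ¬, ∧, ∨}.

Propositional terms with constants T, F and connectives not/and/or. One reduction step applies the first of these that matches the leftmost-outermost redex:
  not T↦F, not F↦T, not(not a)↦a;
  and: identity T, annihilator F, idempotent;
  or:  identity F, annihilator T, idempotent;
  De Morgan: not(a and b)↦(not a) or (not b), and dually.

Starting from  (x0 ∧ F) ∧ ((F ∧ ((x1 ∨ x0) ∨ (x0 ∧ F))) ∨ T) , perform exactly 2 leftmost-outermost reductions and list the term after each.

  start: (x0 ∧ F) ∧ ((F ∧ ((x1 ∨ x0) ∨ (x0 ∧ F))) ∨ T)
  →1  F ∧ ((F ∧ ((x1 ∨ x0) ∨ (x0 ∧ F))) ∨ T)
  →2  F

Answer: after 2 steps: F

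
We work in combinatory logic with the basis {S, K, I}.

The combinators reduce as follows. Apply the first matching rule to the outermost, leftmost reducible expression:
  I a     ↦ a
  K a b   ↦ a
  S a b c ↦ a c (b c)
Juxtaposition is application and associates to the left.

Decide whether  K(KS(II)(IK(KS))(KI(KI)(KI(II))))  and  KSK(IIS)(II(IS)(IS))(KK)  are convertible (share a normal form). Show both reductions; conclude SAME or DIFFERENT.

Answer: DIFFERENT — A ⇓ K(S(K(KS))I), B ⇓ S(KK)(SS(KK))

Working:
Term A:
  start: K(KS(II)(IK(KS))(KI(KI)(KI(II))))
  [1] K(S(IK(KS))(KI(KI)(KI(II))))
  [2] K(S(K(KS))(KI(KI)(KI(II))))
  [3] K(S(K(KS))(I(KI(II))))
  [4] K(S(K(KS))(KI(II)))
  [5] K(S(K(KS))I)

Term B:
  start: KSK(IIS)(II(IS)(IS))(KK)
  [1] S(IIS)(II(IS)(IS))(KK)
  [2] IIS(KK)(II(IS)(IS)(KK))
  [3] IS(KK)(II(IS)(IS)(KK))
  [4] S(KK)(II(IS)(IS)(KK))
  [5] S(KK)(I(IS)(IS)(KK))
  [6] S(KK)(IS(IS)(KK))
  [7] S(KK)(S(IS)(KK))
  [8] S(KK)(SS(KK))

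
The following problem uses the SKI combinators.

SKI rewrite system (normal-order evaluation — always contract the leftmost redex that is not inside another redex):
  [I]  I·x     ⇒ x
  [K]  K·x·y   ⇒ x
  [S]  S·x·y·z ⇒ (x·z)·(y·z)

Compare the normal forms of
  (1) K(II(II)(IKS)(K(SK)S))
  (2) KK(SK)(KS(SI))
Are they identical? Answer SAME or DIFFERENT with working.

Answer: SAME — A ⇓ KS, B ⇓ KS

Working:
Term A:
  start: K(II(II)(IKS)(K(SK)S))
  →1  K(I(II)(IKS)(K(SK)S))
  →2  K(II(IKS)(K(SK)S))
  →3  K(I(IKS)(K(SK)S))
  →4  K(IKS(K(SK)S))
  →5  K(KS(K(SK)S))
  →6  KS

Term B:
  start: KK(SK)(KS(SI))
  →1  K(KS(SI))
  →2  KS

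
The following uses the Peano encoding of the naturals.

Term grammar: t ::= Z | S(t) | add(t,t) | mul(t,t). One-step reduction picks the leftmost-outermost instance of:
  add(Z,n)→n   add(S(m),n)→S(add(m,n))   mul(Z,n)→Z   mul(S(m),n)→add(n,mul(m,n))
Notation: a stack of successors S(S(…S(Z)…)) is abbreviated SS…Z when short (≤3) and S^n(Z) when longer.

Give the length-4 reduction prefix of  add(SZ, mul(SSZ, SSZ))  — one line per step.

Answer: after 4 steps: S(S(add(SZ, mul(SZ, SSZ))))

Reduction:
  start: add(SZ, mul(SSZ, SSZ))
  →1  S(add(Z, mul(SSZ, SSZ)))
  →2  S(mul(SSZ, SSZ))
  →3  S(add(SSZ, mul(SZ, SSZ)))
  →4  S(S(add(SZ, mul(SZ, SSZ))))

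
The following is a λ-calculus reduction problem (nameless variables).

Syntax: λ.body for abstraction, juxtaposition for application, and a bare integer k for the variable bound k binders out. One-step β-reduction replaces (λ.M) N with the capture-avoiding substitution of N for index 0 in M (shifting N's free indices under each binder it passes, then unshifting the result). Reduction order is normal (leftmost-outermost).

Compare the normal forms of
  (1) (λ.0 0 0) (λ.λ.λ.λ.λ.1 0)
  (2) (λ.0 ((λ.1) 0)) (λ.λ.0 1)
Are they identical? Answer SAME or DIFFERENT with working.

Term A:
  start: (λ.0 0 0) (λ.λ.λ.λ.λ.1 0)
  →1  (λ.λ.λ.λ.λ.1 0) (λ.λ.λ.λ.λ.1 0) (λ.λ.λ.λ.λ.1 0)
  →2  (λ.λ.λ.λ.1 0) (λ.λ.λ.λ.λ.1 0)
  →3  λ.λ.λ.1 0

Term B:
  start: (λ.0 ((λ.1) 0)) (λ.λ.0 1)
  →1  (λ.λ.0 1) ((λ.λ.λ.0 1) (λ.λ.0 1))
  →2  λ.0 ((λ.λ.λ.0 1) (λ.λ.0 1))
  →3  λ.0 (λ.λ.0 1)

Answer: DIFFERENT — A ⇓ λ.λ.λ.1 0, B ⇓ λ.0 (λ.λ.0 1)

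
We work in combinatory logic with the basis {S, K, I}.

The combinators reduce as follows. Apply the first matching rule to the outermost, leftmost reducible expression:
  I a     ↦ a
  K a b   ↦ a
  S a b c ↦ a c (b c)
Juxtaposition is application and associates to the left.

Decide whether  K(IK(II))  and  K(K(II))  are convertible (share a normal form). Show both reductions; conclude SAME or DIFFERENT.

Term A:
  start: K(IK(II))
  step 1: K(K(II))
  step 2: K(KI)

Term B:
  start: K(K(II))
  step 1: K(KI)

Answer: SAME — A ⇓ K(KI), B ⇓ K(KI)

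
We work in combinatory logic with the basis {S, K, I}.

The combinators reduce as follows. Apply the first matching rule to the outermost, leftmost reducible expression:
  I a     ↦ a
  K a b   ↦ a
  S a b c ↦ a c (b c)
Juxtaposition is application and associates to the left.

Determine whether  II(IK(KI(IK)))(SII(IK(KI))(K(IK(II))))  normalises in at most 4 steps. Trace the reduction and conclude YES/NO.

Answer: NO — after 4 steps the term is KI(IK), not yet normal

Working:
  start: II(IK(KI(IK)))(SII(IK(KI))(K(IK(II))))
  [1] I(IK(KI(IK)))(SII(IK(KI))(K(IK(II))))
  [2] IK(KI(IK))(SII(IK(KI))(K(IK(II))))
  [3] K(KI(IK))(SII(IK(KI))(K(IK(II))))
  [4] KI(IK)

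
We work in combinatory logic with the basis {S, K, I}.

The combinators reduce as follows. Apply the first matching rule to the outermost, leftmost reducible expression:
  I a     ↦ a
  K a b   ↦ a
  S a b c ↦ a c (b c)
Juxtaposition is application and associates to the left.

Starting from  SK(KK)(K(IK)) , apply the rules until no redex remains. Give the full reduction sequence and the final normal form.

Answer: normal form = KK  (in 3 steps)

Working:
  start: SK(KK)(K(IK))
  step 1: K(K(IK))(KK(K(IK)))
  step 2: K(IK)
  step 3: KK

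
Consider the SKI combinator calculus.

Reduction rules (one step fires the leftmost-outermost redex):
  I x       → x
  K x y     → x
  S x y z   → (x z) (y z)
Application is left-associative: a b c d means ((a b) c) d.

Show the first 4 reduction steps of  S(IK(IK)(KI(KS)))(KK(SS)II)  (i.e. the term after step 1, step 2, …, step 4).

Answer: after 4 steps: SK(KII)

Reduction:
  start: S(IK(IK)(KI(KS)))(KK(SS)II)
  →1  S(K(IK)(KI(KS)))(KK(SS)II)
  →2  S(IK)(KK(SS)II)
  →3  SK(KK(SS)II)
  →4  SK(KII)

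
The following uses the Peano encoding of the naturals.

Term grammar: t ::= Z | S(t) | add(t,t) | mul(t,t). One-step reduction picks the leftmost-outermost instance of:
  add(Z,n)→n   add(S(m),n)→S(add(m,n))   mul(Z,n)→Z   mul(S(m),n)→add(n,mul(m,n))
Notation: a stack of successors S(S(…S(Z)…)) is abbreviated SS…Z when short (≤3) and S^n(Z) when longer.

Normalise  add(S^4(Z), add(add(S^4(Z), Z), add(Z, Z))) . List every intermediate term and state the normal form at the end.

Answer: normal form = S^8(Z)  (in 16 steps)

Working:
  start: add(S^4(Z), add(add(S^4(Z), Z), add(Z, Z)))
  →1  S(add(SSSZ, add(add(S^4(Z), Z), add(Z, Z))))
  →2  S(S(add(SSZ, add(add(S^4(Z), Z), add(Z, Z)))))
  →3  S(S(S(add(SZ, add(add(S^4(Z), Z), add(Z, Z))))))
  →4  S(S(S(S(add(Z, add(add(S^4(Z), Z), add(Z, Z)))))))
  →5  S(S(S(S(add(add(S^4(Z), Z), add(Z, Z))))))
  →6  S(S(S(S(add(S(add(SSSZ, Z)), add(Z, Z))))))
  →7  S(S(S(S(S(add(add(SSSZ, Z), add(Z, Z)))))))
  →8  S(S(S(S(S(add(S(add(SSZ, Z)), add(Z, Z)))))))
  →9  S(S(S(S(S(S(add(add(SSZ, Z), add(Z, Z))))))))
  →10  S(S(S(S(S(S(add(S(add(SZ, Z)), add(Z, Z))))))))
  →11  S(S(S(S(S(S(S(add(add(SZ, Z), add(Z, Z)))))))))
  →12  S(S(S(S(S(S(S(add(S(add(Z, Z)), add(Z, Z)))))))))
  →13  S(S(S(S(S(S(S(S(add(add(Z, Z), add(Z, Z))))))))))
  →14  S(S(S(S(S(S(S(S(add(Z, add(Z, Z))))))))))
  →15  S(S(S(S(S(S(S(S(add(Z, Z)))))))))
  →16  S^8(Z)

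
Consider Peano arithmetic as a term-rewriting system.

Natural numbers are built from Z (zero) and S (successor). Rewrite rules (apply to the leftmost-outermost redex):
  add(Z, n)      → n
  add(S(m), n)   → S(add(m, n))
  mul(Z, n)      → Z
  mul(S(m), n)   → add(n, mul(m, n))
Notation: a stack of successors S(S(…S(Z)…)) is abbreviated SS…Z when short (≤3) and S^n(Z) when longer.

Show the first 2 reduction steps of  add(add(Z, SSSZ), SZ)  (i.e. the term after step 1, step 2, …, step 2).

Answer: after 2 steps: S(add(SSZ, SZ))

Derivation:
  start: add(add(Z, SSSZ), SZ)
  [1] add(SSSZ, SZ)
  [2] S(add(SSZ, SZ))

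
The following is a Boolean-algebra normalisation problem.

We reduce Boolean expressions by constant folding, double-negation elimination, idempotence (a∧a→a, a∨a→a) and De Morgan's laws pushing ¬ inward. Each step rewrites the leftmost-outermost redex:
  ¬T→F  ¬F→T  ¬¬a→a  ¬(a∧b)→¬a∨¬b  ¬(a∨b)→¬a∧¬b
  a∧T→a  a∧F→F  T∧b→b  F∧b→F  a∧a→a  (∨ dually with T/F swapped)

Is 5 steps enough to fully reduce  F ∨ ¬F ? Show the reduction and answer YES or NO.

Answer: YES — reaches normal form T in 2 ≤ 5 steps

Working:
  start: F ∨ ¬F
  step 1: ¬F
  step 2: T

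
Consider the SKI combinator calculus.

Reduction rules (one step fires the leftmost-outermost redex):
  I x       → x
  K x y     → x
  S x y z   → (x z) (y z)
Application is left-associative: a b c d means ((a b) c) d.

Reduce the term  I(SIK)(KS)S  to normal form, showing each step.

Answer: normal form = SS  (in 4 steps)

Working:
  start: I(SIK)(KS)S
  →1  SIK(KS)S
  →2  I(KS)(K(KS))S
  →3  KS(K(KS))S
  →4  SS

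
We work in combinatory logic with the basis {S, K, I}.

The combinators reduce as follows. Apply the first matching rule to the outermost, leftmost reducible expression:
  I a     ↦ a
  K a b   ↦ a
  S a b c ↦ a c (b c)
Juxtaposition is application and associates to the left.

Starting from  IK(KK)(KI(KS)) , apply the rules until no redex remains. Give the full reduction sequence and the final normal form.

  start: IK(KK)(KI(KS))
  step 1: K(KK)(KI(KS))
  step 2: KK

Answer: normal form = KK  (in 2 steps)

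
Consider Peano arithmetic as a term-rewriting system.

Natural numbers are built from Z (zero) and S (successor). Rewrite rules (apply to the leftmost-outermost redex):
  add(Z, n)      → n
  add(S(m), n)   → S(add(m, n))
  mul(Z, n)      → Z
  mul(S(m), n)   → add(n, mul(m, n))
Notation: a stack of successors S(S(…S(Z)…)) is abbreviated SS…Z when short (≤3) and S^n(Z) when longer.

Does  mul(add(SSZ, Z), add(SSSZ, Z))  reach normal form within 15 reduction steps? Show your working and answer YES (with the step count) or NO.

  start: mul(add(SSZ, Z), add(SSSZ, Z))
  →1  mul(S(add(SZ, Z)), add(SSSZ, Z))
  →2  add(add(SSSZ, Z), mul(add(SZ, Z), add(SSSZ, Z)))
  →3  add(S(add(SSZ, Z)), mul(add(SZ, Z), add(SSSZ, Z)))
  →4  S(add(add(SSZ, Z), mul(add(SZ, Z), add(SSSZ, Z))))
  →5  S(add(S(add(SZ, Z)), mul(add(SZ, Z), add(SSSZ, Z))))
  →6  S(S(add(add(SZ, Z), mul(add(SZ, Z), add(SSSZ, Z)))))
  →7  S(S(add(S(add(Z, Z)), mul(add(SZ, Z), add(SSSZ, Z)))))
  →8  S(S(S(add(add(Z, Z), mul(add(SZ, Z), add(SSSZ, Z))))))
  →9  S(S(S(add(Z, mul(add(SZ, Z), add(SSSZ, Z))))))
  →10  S(S(S(mul(add(SZ, Z), add(SSSZ, Z)))))
  →11  S(S(S(mul(S(add(Z, Z)), add(SSSZ, Z)))))
  →12  S(S(S(add(add(SSSZ, Z), mul(add(Z, Z), add(SSSZ, Z))))))
  →13  S(S(S(add(S(add(SSZ, Z)), mul(add(Z, Z), add(SSSZ, Z))))))
  →14  S(S(S(S(add(add(SSZ, Z), mul(add(Z, Z), add(SSSZ, Z)))))))
  →15  S(S(S(S(add(S(add(SZ, Z)), mul(add(Z, Z), add(SSSZ, Z)))))))

Answer: NO — after 15 steps the term is S(S(S(S(add(S(add(SZ, Z)), mul(add(Z, Z), add(SSSZ, Z))))))), not yet normal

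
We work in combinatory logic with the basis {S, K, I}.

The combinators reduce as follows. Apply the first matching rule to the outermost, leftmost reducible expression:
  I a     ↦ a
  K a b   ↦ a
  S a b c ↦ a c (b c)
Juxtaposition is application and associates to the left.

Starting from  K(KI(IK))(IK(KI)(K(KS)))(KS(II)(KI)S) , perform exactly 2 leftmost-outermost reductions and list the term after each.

Answer: after 2 steps: I(KS(II)(KI)S)

Working:
  start: K(KI(IK))(IK(KI)(K(KS)))(KS(II)(KI)S)
  [1] KI(IK)(KS(II)(KI)S)
  [2] I(KS(II)(KI)S)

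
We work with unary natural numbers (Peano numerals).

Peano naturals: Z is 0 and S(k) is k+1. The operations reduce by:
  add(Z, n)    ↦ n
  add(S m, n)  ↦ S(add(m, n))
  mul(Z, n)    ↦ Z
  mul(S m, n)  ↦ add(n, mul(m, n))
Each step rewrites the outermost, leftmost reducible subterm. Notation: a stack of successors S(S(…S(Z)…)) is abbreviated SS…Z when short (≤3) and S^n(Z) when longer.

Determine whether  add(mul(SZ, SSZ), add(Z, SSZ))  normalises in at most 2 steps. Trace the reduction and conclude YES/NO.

Answer: NO — after 2 steps the term is add(S(add(SZ, mul(Z, SSZ))), add(Z, SSZ)), not yet normal

Working:
  start: add(mul(SZ, SSZ), add(Z, SSZ))
  step 1: add(add(SSZ, mul(Z, SSZ)), add(Z, SSZ))
  step 2: add(S(add(SZ, mul(Z, SSZ))), add(Z, SSZ))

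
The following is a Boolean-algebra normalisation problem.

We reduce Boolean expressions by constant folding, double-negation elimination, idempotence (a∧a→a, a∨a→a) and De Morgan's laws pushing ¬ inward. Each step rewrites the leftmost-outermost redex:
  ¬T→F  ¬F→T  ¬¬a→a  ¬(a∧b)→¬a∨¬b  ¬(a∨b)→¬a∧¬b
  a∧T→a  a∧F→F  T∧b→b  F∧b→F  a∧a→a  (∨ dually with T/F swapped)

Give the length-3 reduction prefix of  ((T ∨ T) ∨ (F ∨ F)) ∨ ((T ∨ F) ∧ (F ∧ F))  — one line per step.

  start: ((T ∨ T) ∨ (F ∨ F)) ∨ ((T ∨ F) ∧ (F ∧ F))
  [1] (T ∨ (F ∨ F)) ∨ ((T ∨ F) ∧ (F ∧ F))
  [2] T ∨ ((T ∨ F) ∧ (F ∧ F))
  [3] T

Answer: after 3 steps: T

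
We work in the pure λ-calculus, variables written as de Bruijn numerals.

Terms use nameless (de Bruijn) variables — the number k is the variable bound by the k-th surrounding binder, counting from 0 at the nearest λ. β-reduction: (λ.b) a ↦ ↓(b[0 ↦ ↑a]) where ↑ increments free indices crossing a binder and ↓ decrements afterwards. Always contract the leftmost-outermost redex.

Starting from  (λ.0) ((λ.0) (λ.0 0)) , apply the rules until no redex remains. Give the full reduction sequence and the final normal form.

Answer: normal form = λ.0 0  (in 2 steps)

Reduction:
  start: (λ.0) ((λ.0) (λ.0 0))
  →1  (λ.0) (λ.0 0)
  →2  λ.0 0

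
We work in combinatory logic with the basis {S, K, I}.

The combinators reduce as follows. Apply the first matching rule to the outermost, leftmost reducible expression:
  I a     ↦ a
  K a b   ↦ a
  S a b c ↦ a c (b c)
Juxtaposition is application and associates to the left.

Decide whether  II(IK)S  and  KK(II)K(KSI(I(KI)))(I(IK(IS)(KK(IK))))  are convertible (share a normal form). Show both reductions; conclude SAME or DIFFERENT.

Term A:
  start: II(IK)S
  →1  I(IK)S
  →2  IKS
  →3  KS

Term B:
  start: KK(II)K(KSI(I(KI)))(I(IK(IS)(KK(IK))))
  →1  KK(KSI(I(KI)))(I(IK(IS)(KK(IK))))
  →2  K(I(IK(IS)(KK(IK))))
  →3  K(IK(IS)(KK(IK)))
  →4  K(K(IS)(KK(IK)))
  →5  K(IS)
  →6  KS

Answer: SAME — A ⇓ KS, B ⇓ KS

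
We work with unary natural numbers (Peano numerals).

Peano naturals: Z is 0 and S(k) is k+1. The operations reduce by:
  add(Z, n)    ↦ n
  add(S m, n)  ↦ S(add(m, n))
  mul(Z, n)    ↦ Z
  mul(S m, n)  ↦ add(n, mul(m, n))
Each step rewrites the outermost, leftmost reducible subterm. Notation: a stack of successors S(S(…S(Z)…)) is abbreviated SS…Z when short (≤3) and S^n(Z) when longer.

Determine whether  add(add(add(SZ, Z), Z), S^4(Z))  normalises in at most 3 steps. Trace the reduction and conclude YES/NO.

Answer: NO — after 3 steps the term is S(add(add(add(Z, Z), Z), S^4(Z))), not yet normal

Reduction:
  start: add(add(add(SZ, Z), Z), S^4(Z))
  [1] add(add(S(add(Z, Z)), Z), S^4(Z))
  [2] add(S(add(add(Z, Z), Z)), S^4(Z))
  [3] S(add(add(add(Z, Z), Z), S^4(Z)))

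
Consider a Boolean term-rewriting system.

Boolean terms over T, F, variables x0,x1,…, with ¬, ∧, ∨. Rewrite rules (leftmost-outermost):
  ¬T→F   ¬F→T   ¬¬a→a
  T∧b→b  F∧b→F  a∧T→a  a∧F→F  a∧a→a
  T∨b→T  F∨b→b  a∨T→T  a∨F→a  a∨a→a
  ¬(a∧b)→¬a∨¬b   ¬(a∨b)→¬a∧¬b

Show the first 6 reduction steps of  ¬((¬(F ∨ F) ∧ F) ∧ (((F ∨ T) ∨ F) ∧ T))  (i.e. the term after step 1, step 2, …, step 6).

Answer: after 6 steps: T ∨ ¬(((F ∨ T) ∨ F) ∧ T)

Reduction:
  start: ¬((¬(F ∨ F) ∧ F) ∧ (((F ∨ T) ∨ F) ∧ T))
  [1] ¬(¬(F ∨ F) ∧ F) ∨ ¬(((F ∨ T) ∨ F) ∧ T)
  [2] (¬¬(F ∨ F) ∨ ¬F) ∨ ¬(((F ∨ T) ∨ F) ∧ T)
  [3] ((F ∨ F) ∨ ¬F) ∨ ¬(((F ∨ T) ∨ F) ∧ T)
  [4] (F ∨ ¬F) ∨ ¬(((F ∨ T) ∨ F) ∧ T)
  [5] ¬F ∨ ¬(((F ∨ T) ∨ F) ∧ T)
  [6] T ∨ ¬(((F ∨ T) ∨ F) ∧ T)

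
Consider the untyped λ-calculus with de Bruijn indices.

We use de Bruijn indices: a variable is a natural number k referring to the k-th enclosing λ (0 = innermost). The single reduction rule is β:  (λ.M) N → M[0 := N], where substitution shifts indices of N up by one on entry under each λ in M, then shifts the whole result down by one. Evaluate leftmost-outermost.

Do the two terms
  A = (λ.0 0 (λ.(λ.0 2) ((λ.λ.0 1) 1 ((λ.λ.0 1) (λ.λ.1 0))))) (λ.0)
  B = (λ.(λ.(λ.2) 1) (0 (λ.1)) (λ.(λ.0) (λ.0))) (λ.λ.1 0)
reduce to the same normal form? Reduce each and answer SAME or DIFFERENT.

Term A:
  start: (λ.0 0 (λ.(λ.0 2) ((λ.λ.0 1) 1 ((λ.λ.0 1) (λ.λ.1 0))))) (λ.0)
  step 1: (λ.0) (λ.0) (λ.(λ.0 (λ.0)) ((λ.λ.0 1) (λ.0) ((λ.λ.0 1) (λ.λ.1 0))))
  step 2: (λ.0) (λ.(λ.0 (λ.0)) ((λ.λ.0 1) (λ.0) ((λ.λ.0 1) (λ.λ.1 0))))
  step 3: λ.(λ.0 (λ.0)) ((λ.λ.0 1) (λ.0) ((λ.λ.0 1) (λ.λ.1 0)))
  step 4: λ.(λ.λ.0 1) (λ.0) ((λ.λ.0 1) (λ.λ.1 0)) (λ.0)
  step 5: λ.(λ.0 (λ.0)) ((λ.λ.0 1) (λ.λ.1 0)) (λ.0)
  step 6: λ.(λ.λ.0 1) (λ.λ.1 0) (λ.0) (λ.0)
  step 7: λ.(λ.0 (λ.λ.1 0)) (λ.0) (λ.0)
  step 8: λ.(λ.0) (λ.λ.1 0) (λ.0)
  step 9: λ.(λ.λ.1 0) (λ.0)
  step 10: λ.λ.(λ.0) 0
  step 11: λ.λ.0

Term B:
  start: (λ.(λ.(λ.2) 1) (0 (λ.1)) (λ.(λ.0) (λ.0))) (λ.λ.1 0)
  step 1: (λ.(λ.λ.λ.1 0) (λ.λ.1 0)) ((λ.λ.1 0) (λ.λ.λ.1 0)) (λ.(λ.0) (λ.0))
  step 2: (λ.λ.λ.1 0) (λ.λ.1 0) (λ.(λ.0) (λ.0))
  step 3: (λ.λ.1 0) (λ.(λ.0) (λ.0))
  step 4: λ.(λ.(λ.0) (λ.0)) 0
  step 5: λ.(λ.0) (λ.0)
  step 6: λ.λ.0

Answer: SAME — A ⇓ λ.λ.0, B ⇓ λ.λ.0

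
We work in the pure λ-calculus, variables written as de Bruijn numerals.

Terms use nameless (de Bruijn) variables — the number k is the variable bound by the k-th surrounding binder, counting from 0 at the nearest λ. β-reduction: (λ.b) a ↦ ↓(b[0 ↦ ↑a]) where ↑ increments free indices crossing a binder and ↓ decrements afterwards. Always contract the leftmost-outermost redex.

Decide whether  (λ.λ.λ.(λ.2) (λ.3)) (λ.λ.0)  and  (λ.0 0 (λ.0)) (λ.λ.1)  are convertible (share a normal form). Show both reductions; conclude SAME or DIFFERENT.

Answer: SAME — A ⇓ λ.λ.1, B ⇓ λ.λ.1

Reduction:
Term A:
  start: (λ.λ.λ.(λ.2) (λ.3)) (λ.λ.0)
  →1  λ.λ.(λ.2) (λ.λ.λ.0)
  →2  λ.λ.1

Term B:
  start: (λ.0 0 (λ.0)) (λ.λ.1)
  →1  (λ.λ.1) (λ.λ.1) (λ.0)
  →2  (λ.λ.λ.1) (λ.0)
  →3  λ.λ.1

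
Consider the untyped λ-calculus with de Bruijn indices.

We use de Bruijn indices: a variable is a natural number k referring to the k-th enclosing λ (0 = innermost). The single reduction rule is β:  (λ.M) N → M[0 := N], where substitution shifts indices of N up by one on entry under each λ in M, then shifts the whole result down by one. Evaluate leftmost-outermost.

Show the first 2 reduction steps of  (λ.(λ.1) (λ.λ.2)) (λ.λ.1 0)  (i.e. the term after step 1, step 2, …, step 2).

  start: (λ.(λ.1) (λ.λ.2)) (λ.λ.1 0)
  →1  (λ.λ.λ.1 0) (λ.λ.λ.λ.1 0)
  →2  λ.λ.1 0

Answer: after 2 steps: λ.λ.1 0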